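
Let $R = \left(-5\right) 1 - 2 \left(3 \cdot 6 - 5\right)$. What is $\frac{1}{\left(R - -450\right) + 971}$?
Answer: $\frac{1}{1390} \approx 0.00071942$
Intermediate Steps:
$R = -31$ ($R = -5 - 2 \left(18 - 5\right) = -5 - 26 = -31$)
$\frac{1}{\left(R - -450\right) + 971} = \frac{1}{\left(-31 - -450\right) + 971} = \frac{1}{\left(-31 + 450\right) + 971} = \frac{1}{419 + 971} = \frac{1}{1390}$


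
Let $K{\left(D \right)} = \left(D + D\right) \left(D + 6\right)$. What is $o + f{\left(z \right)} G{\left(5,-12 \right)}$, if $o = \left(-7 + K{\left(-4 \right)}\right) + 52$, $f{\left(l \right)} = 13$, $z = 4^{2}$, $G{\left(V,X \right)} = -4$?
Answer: $-23$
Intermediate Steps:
$K{\left(D \right)} = 2 D \left(6 + D\right)$
$z = 16$
$o = 29$ ($o = \left(-7 + 2 \left(-4\right) \left(6 - 4\right)\right) + 52 = \left(-7 + 2 \left(-4\right) 2\right) + 52 = \left(-7 - 16\right) + 52 = -23 + 52 = 29$)
$o + f{\left(z \right)} G{\left(5,-12 \right)} = 29 + 13 \left(-4\right) = 29 - 52 = -23$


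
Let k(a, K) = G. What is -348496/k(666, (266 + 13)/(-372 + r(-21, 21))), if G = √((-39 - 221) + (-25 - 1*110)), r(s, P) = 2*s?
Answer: 348496*I*√395/395 ≈ 17535.0*I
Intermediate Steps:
G = I*√395 (G = √(-260 + (-25 - 110)) = √(-260 - 135) = √(-395) = I*√395 ≈ 19.875*I)
k(a, K) = I*√395
-348496/k(666, (266 + 13)/(-372 + r(-21, 21))) = -348496*(-I*√395/395) = -(-348496)*I*√395/395 = 348496*I*√395/395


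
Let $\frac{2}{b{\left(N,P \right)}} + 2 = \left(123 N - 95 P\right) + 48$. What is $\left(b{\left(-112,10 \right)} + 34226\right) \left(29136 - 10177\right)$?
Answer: $\frac{4762857968601}{7340} \approx 6.4889 \cdot 10^{8}$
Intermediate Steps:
$b{\left(N,P \right)} = \frac{2}{46 - 95 P + 123 N}$ ($b{\left(N,P \right)} = \frac{2}{-2 + \left(\left(123 N - 95 P\right) + 48\right)} = \frac{2}{-2 + \left(\left(- 95 P + 123 N\right) + 48\right)} = \frac{2}{-2 + \left(48 - 95 P + 123 N\right)} = \frac{2}{46 - 95 P + 123 N}$)
$\left(b{\left(-112,10 \right)} + 34226\right) \left(29136 - 10177\right) = \left(\frac{2}{46 - 950 + 123 \left(-112\right)} + 34226\right) \left(29136 - 10177\right) = \left(\frac{2}{46 - 950 - 13776} + 34226\right) 18959 = \left(\frac{2}{-14680} + 34226\right) 18959 = \left(2 \left(- \frac{1}{14680}\right) + 34226\right) 18959 = \left(- \frac{1}{7340} + 34226\right) 18959 = \frac{251218839}{7340} \cdot 18959 = \frac{4762857968601}{7340}$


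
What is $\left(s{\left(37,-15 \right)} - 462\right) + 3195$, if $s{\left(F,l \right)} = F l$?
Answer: $2178$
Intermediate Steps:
$\left(s{\left(37,-15 \right)} - 462\right) + 3195 = \left(37 \left(-15\right) - 462\right) + 3195 = \left(-555 - 462\right) + 3195 = -1017 + 3195 = 2178$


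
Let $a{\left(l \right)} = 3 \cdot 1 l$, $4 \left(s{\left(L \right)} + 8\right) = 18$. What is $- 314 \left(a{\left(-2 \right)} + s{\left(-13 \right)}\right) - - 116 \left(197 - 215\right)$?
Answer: $895$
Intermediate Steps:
$s{\left(L \right)} = - \frac{7}{2}$ ($s{\left(L \right)} = -8 + \frac{1}{4} \cdot 18 = -8 + \frac{9}{2} = - \frac{7}{2}$)
$a{\left(l \right)} = 3 l$
$- 314 \left(a{\left(-2 \right)} + s{\left(-13 \right)}\right) - - 116 \left(197 - 215\right) = - 314 \left(3 \left(-2\right) - \frac{7}{2}\right) - - 116 \left(197 - 215\right) = - 314 \left(-6 - \frac{7}{2}\right) - \left(-116\right) \left(-18\right) = \left(-314\right) \left(- \frac{19}{2}\right) - 2088 = 2983 - 2088 = 895$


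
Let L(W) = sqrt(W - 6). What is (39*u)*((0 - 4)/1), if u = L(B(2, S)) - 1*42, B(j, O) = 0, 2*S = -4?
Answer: 6552 - 156*I*sqrt(6) ≈ 6552.0 - 382.12*I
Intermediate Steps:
S = -2 (S = (1/2)*(-4) = -2)
L(W) = sqrt(-6 + W)
u = -42 + I*sqrt(6) (u = sqrt(-6 + 0) - 1*42 = sqrt(-6) - 42 = I*sqrt(6) - 42 = -42 + I*sqrt(6) ≈ -42.0 + 2.4495*I)
(39*u)*((0 - 4)/1) = (39*(-42 + I*sqrt(6)))*((0 - 4)/1) = (-1638 + 39*I*sqrt(6))*(-4*1) = (-1638 + 39*I*sqrt(6))*(-4) = 6552 - 156*I*sqrt(6)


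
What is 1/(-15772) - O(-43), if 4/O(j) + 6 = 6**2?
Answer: -31559/236580 ≈ -0.13340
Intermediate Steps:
O(j) = 2/15 (O(j) = 4/(-6 + 6**2) = 4/(-6 + 36) = 4/30 = 4*(1/30) = 2/15)
1/(-15772) - O(-43) = 1/(-15772) - 1*2/15 = -1/15772 - 2/15 = -31559/236580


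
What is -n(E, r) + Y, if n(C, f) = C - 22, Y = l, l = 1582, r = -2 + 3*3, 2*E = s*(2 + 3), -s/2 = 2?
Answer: 1614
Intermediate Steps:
s = -4 (s = -2*2 = -4)
E = -10 (E = (-4*(2 + 3))/2 = (-4*5)/2 = (½)*(-20) = -10)
r = 7 (r = -2 + 9 = 7)
Y = 1582
n(C, f) = -22 + C
-n(E, r) + Y = -(-22 - 10) + 1582 = -1*(-32) + 1582 = 32 + 1582 = 1614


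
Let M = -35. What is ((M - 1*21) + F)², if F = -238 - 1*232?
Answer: 276676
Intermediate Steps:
F = -470 (F = -238 - 232 = -470)
((M - 1*21) + F)² = ((-35 - 1*21) - 470)² = ((-35 - 21) - 470)² = (-56 - 470)² = (-526)² = 276676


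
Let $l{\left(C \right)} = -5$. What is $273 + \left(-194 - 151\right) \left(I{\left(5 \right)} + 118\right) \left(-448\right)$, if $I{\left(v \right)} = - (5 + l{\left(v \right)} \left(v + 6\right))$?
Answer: $25966353$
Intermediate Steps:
$I{\left(v \right)} = 25 + 5 v$ ($I{\left(v \right)} = - (5 - 5 \left(v + 6\right)) = - (5 - 5 \left(6 + v\right)) = - (5 - \left(30 + 5 v\right)) = - (-25 - 5 v) = 25 + 5 v$)
$273 + \left(-194 - 151\right) \left(I{\left(5 \right)} + 118\right) \left(-448\right) = 273 + \left(-194 - 151\right) \left(\left(25 + 5 \cdot 5\right) + 118\right) \left(-448\right) = 273 + - 345 \left(\left(25 + 25\right) + 118\right) \left(-448\right) = 273 + - 345 \left(50 + 118\right) \left(-448\right) = 273 + \left(-345\right) 168 \left(-448\right) = 273 - -25966080 = 273 + 25966080 = 25966353$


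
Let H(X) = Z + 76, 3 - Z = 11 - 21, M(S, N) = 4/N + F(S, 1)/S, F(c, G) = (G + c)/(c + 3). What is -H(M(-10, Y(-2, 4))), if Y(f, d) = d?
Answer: -89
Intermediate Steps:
F(c, G) = (G + c)/(3 + c)
M(S, N) = 4/N + (1 + S)/(S*(3 + S)) (M(S, N) = 4/N + ((1 + S)/(3 + S))/S = 4/N + (1 + S)/(S*(3 + S)))
Z = 13 (Z = 3 - (11 - 21) = 3 - 1*(-10) = 3 + 10 = 13)
H(X) = 89 (H(X) = 13 + 76 = 89)
-H(M(-10, Y(-2, 4))) = -1*89 = -89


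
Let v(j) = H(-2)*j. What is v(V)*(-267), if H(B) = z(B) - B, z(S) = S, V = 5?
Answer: 0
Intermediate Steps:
H(B) = 0 (H(B) = B - B = 0)
v(j) = 0 (v(j) = 0*j = 0)
v(V)*(-267) = 0*(-267) = 0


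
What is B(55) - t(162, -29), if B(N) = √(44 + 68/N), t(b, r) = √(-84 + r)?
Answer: 2*√34210/55 - I*√113 ≈ 6.7258 - 10.63*I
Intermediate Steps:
B(55) - t(162, -29) = 2*√(11 + 17/55) - √(-84 - 29) = 2*√(11 + 17*(1/55)) - √(-113) = 2*√(11 + 17/55) - I*√113 = 2*√(622/55) - I*√113 = 2*(√34210/55) - I*√113 = 2*√34210/55 - I*√113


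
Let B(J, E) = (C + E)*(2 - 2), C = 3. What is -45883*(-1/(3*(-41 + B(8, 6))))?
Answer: -45883/123 ≈ -373.03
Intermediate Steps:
B(J, E) = 0 (B(J, E) = (3 + E)*(2 - 2) = (3 + E)*0 = 0)
-45883*(-1/(3*(-41 + B(8, 6)))) = -45883*(-1/(3*(-41 + 0))) = -45883/((-41*(-3))) = -45883/123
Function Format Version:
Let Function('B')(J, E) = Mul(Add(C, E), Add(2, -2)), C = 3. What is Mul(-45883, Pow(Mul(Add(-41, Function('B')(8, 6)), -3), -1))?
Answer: Rational(-45883, 123) ≈ -373.03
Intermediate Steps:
Function('B')(J, E) = 0 (Function('B')(J, E) = Mul(Add(3, E), Add(2, -2)) = Mul(Add(3, E), 0) = 0)
Mul(-45883, Pow(Mul(Add(-41, Function('B')(8, 6)), -3), -1)) = Mul(-45883, Pow(Mul(Add(-41, 0), -3), -1)) = Mul(-45883, Pow(Mul(-41, -3), -1)) = Mul(-45883, Pow(123, -1)) = Mul(-45883, Rational(1, 123)) = Rational(-45883, 123)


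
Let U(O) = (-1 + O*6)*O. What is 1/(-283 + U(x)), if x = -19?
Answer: 1/1902 ≈ 0.00052576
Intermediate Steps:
U(O) = O*(-1 + 6*O) (U(O) = (-1 + 6*O)*O = O*(-1 + 6*O))
1/(-283 + U(x)) = 1/(-283 - 19*(-1 + 6*(-19))) = 1/(-283 - 19*(-1 - 114)) = 1/(-283 - 19*(-115)) = 1/(-283 + 2185) = 1/1902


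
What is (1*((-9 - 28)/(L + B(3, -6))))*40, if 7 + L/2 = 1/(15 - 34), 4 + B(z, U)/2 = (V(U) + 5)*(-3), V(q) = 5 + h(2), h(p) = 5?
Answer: 2812/213 ≈ 13.202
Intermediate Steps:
V(q) = 10 (V(q) = 5 + 5 = 10)
B(z, U) = -98 (B(z, U) = -8 + 2*((10 + 5)*(-3)) = -8 + 2*(15*(-3)) = -8 + 2*(-45) = -8 - 90 = -98)
L = -268/19 (L = -14 + 2/(15 - 34) = -14 + 2/(-19) = -14 + 2*(-1/19) = -14 - 2/19 = -268/19 ≈ -14.105)
(1*((-9 - 28)/(L + B(3, -6))))*40 = (1*((-9 - 28)/(-268/19 - 98)))*40 = (1*(-37/(-2130/19)))*40 = (1*(-37*(-19/2130)))*40 = (1*(703/2130))*40 = (703/2130)*40 = 2812/213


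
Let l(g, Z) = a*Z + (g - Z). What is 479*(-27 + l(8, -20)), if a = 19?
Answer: -181541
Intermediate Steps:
l(g, Z) = g + 18*Z (l(g, Z) = 19*Z + (g - Z) = g + 18*Z)
479*(-27 + l(8, -20)) = 479*(-27 + (8 + 18*(-20))) = 479*(-27 + (8 - 360)) = 479*(-27 - 352) = 479*(-379) = -181541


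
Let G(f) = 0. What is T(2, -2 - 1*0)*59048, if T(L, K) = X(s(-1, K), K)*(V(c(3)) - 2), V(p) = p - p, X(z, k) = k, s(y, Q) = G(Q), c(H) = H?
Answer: 236192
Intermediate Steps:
s(y, Q) = 0
V(p) = 0
T(L, K) = -2*K (T(L, K) = K*(0 - 2) = K*(-2) = -2*K)
T(2, -2 - 1*0)*59048 = -2*(-2 - 1*0)*59048 = -2*(-2 + 0)*59048 = -2*(-2)*59048 = 4*59048 = 236192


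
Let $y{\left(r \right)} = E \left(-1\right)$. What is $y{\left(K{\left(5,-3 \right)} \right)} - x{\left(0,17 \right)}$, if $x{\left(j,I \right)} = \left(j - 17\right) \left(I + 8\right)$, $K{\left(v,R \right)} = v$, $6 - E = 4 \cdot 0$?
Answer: $419$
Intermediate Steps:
$E = 6$ ($E = 6 - 4 \cdot 0 = 6 - 0 = 6 + 0 = 6$)
$x{\left(j,I \right)} = \left(-17 + j\right) \left(8 + I\right)$
$y{\left(r \right)} = -6$ ($y{\left(r \right)} = 6 \left(-1\right) = -6$)
$y{\left(K{\left(5,-3 \right)} \right)} - x{\left(0,17 \right)} = -6 - \left(-136 - 289 + 8 \cdot 0 + 17 \cdot 0\right) = -6 - \left(-136 - 289 + 0 + 0\right) = -6 - -425 = -6 + 425 = 419$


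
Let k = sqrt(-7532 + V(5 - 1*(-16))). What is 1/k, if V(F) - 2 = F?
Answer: -I*sqrt(7509)/7509 ≈ -0.01154*I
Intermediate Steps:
V(F) = 2 + F
k = I*sqrt(7509) (k = sqrt(-7532 + (2 + (5 - 1*(-16)))) = sqrt(-7532 + (2 + (5 + 16))) = sqrt(-7532 + (2 + 21)) = sqrt(-7532 + 23) = sqrt(-7509) = I*sqrt(7509) ≈ 86.655*I)
1/k = 1/(I*sqrt(7509)) = -I*sqrt(7509)/7509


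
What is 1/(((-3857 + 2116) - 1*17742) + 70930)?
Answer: 1/51447 ≈ 1.9437e-5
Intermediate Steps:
1/(((-3857 + 2116) - 1*17742) + 70930) = 1/((-1741 - 17742) + 70930) = 1/(-19483 + 70930) = 1/51447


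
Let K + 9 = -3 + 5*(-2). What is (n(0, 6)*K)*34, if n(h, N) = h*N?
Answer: 0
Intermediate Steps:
n(h, N) = N*h
K = -22 (K = -9 + (-3 + 5*(-2)) = -9 + (-3 - 10) = -9 - 13 = -22)
(n(0, 6)*K)*34 = ((6*0)*(-22))*34 = (0*(-22))*34 = 0*34 = 0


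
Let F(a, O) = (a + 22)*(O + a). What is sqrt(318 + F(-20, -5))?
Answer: 2*sqrt(67) ≈ 16.371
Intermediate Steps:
F(a, O) = (22 + a)*(O + a)
sqrt(318 + F(-20, -5)) = sqrt(318 + ((-20)**2 + 22*(-5) + 22*(-20) - 5*(-20))) = sqrt(318 + (400 - 110 - 440 + 100)) = sqrt(318 - 50) = sqrt(268) = 2*sqrt(67)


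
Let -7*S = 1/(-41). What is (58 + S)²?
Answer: 277122609/82369 ≈ 3364.4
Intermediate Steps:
S = 1/287 (S = -⅐/(-41) = -⅐*(-1/41) = 1/287 ≈ 0.0034843)
(58 + S)² = (58 + 1/287)² = (16647/287)² = 277122609/82369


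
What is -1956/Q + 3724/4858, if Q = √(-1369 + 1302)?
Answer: 266/347 + 1956*I*√67/67 ≈ 0.76657 + 238.96*I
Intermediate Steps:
Q = I*√67 (Q = √(-67) = I*√67 ≈ 8.1853*I)
-1956/Q + 3724/4858 = -1956*(-I*√67/67) + 3724/4858 = -(-1956)*I*√67/67 + 3724*(1/4858) = 1956*I*√67/67 + 266/347 = 266/347 + 1956*I*√67/67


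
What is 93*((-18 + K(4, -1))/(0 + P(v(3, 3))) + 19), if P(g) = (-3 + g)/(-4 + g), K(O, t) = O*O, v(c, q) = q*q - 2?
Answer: 3255/2 ≈ 1627.5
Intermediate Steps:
v(c, q) = -2 + q² (v(c, q) = q² - 2 = -2 + q²)
K(O, t) = O²
P(g) = (-3 + g)/(-4 + g)
93*((-18 + K(4, -1))/(0 + P(v(3, 3))) + 19) = 93*((-18 + 4²)/(0 + (-3 + (-2 + 3²))/(-4 + (-2 + 3²))) + 19) = 93*((-18 + 16)/(0 + (-3 + (-2 + 9))/(-4 + (-2 + 9))) + 19) = 93*(-2/(0 + (-3 + 7)/(-4 + 7)) + 19) = 93*(-2/(0 + 4/3) + 19) = 93*(-2/4/3 + 19) = 93*(-2*¾ + 19) = 93*(-3/2 + 19) = 93*(35/2) = 3255/2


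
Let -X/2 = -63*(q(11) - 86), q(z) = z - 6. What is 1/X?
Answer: -1/10206 ≈ -9.7982e-5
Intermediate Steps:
q(z) = -6 + z
X = -10206 (X = -(-126)*((-6 + 11) - 86) = -(-126)*(5 - 86) = -(-126)*(-81) = -2*5103 = -10206)
1/X = 1/(-10206) = -1/10206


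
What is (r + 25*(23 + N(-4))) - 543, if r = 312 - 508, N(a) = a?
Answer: -264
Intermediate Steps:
r = -196
(r + 25*(23 + N(-4))) - 543 = (-196 + 25*(23 - 4)) - 543 = (-196 + 25*19) - 543 = (-196 + 475) - 543 = 279 - 543 = -264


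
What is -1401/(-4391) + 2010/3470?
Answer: 1368738/1523677 ≈ 0.89831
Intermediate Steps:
-1401/(-4391) + 2010/3470 = -1401*(-1/4391) + 2010*(1/3470) = 1401/4391 + 201/347 = 1368738/1523677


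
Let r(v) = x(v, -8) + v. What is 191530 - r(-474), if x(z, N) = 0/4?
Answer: 192004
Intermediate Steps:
x(z, N) = 0 (x(z, N) = 0*(1/4) = 0)
r(v) = v (r(v) = 0 + v = v)
191530 - r(-474) = 191530 - 1*(-474) = 191530 + 474 = 192004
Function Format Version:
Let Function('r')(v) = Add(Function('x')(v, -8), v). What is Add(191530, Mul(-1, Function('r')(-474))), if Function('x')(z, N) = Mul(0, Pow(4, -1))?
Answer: 192004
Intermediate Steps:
Function('x')(z, N) = 0 (Function('x')(z, N) = Mul(0, Rational(1, 4)) = 0)
Function('r')(v) = v (Function('r')(v) = Add(0, v) = v)
Add(191530, Mul(-1, Function('r')(-474))) = Add(191530, Mul(-1, -474)) = Add(191530, 474) = 192004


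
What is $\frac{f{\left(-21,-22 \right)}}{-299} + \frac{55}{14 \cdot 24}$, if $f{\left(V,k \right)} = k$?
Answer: $\frac{23837}{100464} \approx 0.23727$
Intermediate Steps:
$\frac{f{\left(-21,-22 \right)}}{-299} + \frac{55}{14 \cdot 24} = - \frac{22}{-299} + \frac{55}{14 \cdot 24} = \left(-22\right) \left(- \frac{1}{299}\right) + \frac{55}{336} = \frac{22}{299} + 55 \cdot \frac{1}{336} = \frac{22}{299} + \frac{55}{336} = \frac{23837}{100464}$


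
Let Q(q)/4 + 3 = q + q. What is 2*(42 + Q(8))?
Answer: 188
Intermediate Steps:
Q(q) = -12 + 8*q (Q(q) = -12 + 4*(q + q) = -12 + 4*(2*q) = -12 + 8*q)
2*(42 + Q(8)) = 2*(42 + (-12 + 8*8)) = 2*(42 + (-12 + 64)) = 2*(42 + 52) = 2*94 = 188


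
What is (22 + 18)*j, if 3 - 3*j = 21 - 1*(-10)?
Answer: -1120/3 ≈ -373.33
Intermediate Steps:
j = -28/3 (j = 1 - (21 - 1*(-10))/3 = 1 - (21 + 10)/3 = 1 - 1/3*31 = 1 - 31/3 = -28/3 ≈ -9.3333)
(22 + 18)*j = (22 + 18)*(-28/3) = 40*(-28/3) = -1120/3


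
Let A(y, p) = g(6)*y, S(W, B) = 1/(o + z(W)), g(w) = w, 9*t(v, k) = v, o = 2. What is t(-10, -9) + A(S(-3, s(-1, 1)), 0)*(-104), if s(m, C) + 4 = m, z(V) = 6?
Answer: -712/9 ≈ -79.111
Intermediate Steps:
t(v, k) = v/9
s(m, C) = -4 + m
S(W, B) = 1/8 (S(W, B) = 1/(2 + 6) = 1/8)
A(y, p) = 6*y
t(-10, -9) + A(S(-3, s(-1, 1)), 0)*(-104) = (1/9)*(-10) + (6*(1/8))*(-104) = -10/9 + (3/4)*(-104) = -10/9 - 78 = -712/9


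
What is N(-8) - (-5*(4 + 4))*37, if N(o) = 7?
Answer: 1487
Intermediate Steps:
N(-8) - (-5*(4 + 4))*37 = 7 - (-5*(4 + 4))*37 = 7 - (-5*8)*37 = 7 - (-40)*37 = 7 - 1*(-1480) = 7 + 1480 = 1487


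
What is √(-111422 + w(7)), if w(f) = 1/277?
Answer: I*√8549298361/277 ≈ 333.8*I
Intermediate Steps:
w(f) = 1/277
√(-111422 + w(7)) = √(-111422 + 1/277) = √(-30863893/277) = I*√8549298361/277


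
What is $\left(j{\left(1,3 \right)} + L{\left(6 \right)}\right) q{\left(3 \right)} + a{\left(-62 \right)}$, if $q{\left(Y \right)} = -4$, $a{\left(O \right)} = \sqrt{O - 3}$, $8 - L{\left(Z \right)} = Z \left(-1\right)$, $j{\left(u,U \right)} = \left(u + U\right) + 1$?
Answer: $-76 + i \sqrt{65} \approx -76.0 + 8.0623 i$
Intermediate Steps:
$j{\left(u,U \right)} = 1 + U + u$ ($j{\left(u,U \right)} = \left(U + u\right) + 1 = 1 + U + u$)
$L{\left(Z \right)} = 8 + Z$ ($L{\left(Z \right)} = 8 - Z \left(-1\right) = 8 - - Z = 8 + Z$)
$a{\left(O \right)} = \sqrt{-3 + O}$
$\left(j{\left(1,3 \right)} + L{\left(6 \right)}\right) q{\left(3 \right)} + a{\left(-62 \right)} = \left(\left(1 + 3 + 1\right) + \left(8 + 6\right)\right) \left(-4\right) + \sqrt{-3 - 62} = \left(5 + 14\right) \left(-4\right) + \sqrt{-65} = 19 \left(-4\right) + i \sqrt{65} = -76 + i \sqrt{65}$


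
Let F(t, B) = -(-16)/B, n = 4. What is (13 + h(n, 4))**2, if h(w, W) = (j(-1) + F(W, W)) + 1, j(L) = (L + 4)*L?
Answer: 225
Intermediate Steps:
F(t, B) = 16/B
j(L) = L*(4 + L) (j(L) = (4 + L)*L = L*(4 + L))
h(w, W) = -2 + 16/W (h(w, W) = (-(4 - 1) + 16/W) + 1 = (-1*3 + 16/W) + 1 = (-3 + 16/W) + 1 = -2 + 16/W)
(13 + h(n, 4))**2 = (13 + (-2 + 16/4))**2 = (13 + (-2 + 16*(1/4)))**2 = (13 + (-2 + 4))**2 = (13 + 2)**2 = 15**2 = 225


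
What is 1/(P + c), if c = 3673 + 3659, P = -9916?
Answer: -1/2584 ≈ -0.00038700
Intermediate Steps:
c = 7332
1/(P + c) = 1/(-9916 + 7332) = 1/(-2584) = -1/2584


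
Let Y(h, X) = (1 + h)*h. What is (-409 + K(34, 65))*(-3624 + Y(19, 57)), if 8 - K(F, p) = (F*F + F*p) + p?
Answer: 12431008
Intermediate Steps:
Y(h, X) = h*(1 + h)
K(F, p) = 8 - p - F² - F*p (K(F, p) = 8 - ((F*F + F*p) + p) = 8 - ((F² + F*p) + p) = 8 - (p + F² + F*p) = 8 + (-p - F² - F*p) = 8 - p - F² - F*p)
(-409 + K(34, 65))*(-3624 + Y(19, 57)) = (-409 + (8 - 1*65 - 1*34² - 1*34*65))*(-3624 + 19*(1 + 19)) = (-409 + (8 - 65 - 1*1156 - 2210))*(-3624 + 19*20) = (-409 + (8 - 65 - 1156 - 2210))*(-3624 + 380) = (-409 - 3423)*(-3244) = -3832*(-3244) = 12431008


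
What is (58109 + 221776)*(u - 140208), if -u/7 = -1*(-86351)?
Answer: -208420563525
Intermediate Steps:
u = -604457 (u = -(-7)*(-86351) = -7*86351 = -604457)
(58109 + 221776)*(u - 140208) = (58109 + 221776)*(-604457 - 140208) = 279885*(-744665) = -208420563525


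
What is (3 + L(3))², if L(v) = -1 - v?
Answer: 1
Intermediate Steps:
(3 + L(3))² = (3 + (-1 - 1*3))² = (3 + (-1 - 3))² = (3 - 4)² = (-1)² = 1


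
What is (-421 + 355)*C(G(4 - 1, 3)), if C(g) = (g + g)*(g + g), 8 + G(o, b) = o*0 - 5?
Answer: -44616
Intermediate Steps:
G(o, b) = -13 (G(o, b) = -8 + (o*0 - 5) = -8 + (0 - 5) = -8 - 5 = -13)
C(g) = 4*g**2 (C(g) = (2*g)*(2*g) = 4*g**2)
(-421 + 355)*C(G(4 - 1, 3)) = (-421 + 355)*(4*(-13)**2) = -264*169 = -66*676 = -44616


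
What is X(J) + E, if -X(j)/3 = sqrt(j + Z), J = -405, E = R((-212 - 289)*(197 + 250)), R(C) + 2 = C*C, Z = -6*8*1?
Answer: 50152258807 - 3*I*sqrt(453) ≈ 5.0152e+10 - 63.851*I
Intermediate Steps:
Z = -48 (Z = -48*1 = -48)
R(C) = -2 + C**2 (R(C) = -2 + C*C = -2 + C**2)
E = 50152258807 (E = -2 + ((-212 - 289)*(197 + 250))**2 = -2 + (-501*447)**2 = -2 + (-223947)**2 = -2 + 50152258809 = 50152258807)
X(j) = -3*sqrt(-48 + j) (X(j) = -3*sqrt(j - 48) = -3*sqrt(-48 + j))
X(J) + E = -3*sqrt(-48 - 405) + 50152258807 = -3*I*sqrt(453) + 50152258807 = 50152258807 - 3*I*sqrt(453)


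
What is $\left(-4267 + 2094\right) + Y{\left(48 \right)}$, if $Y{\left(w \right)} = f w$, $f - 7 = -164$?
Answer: $-9709$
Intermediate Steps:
$f = -157$ ($f = 7 - 164 = -157$)
$Y{\left(w \right)} = - 157 w$
$\left(-4267 + 2094\right) + Y{\left(48 \right)} = \left(-4267 + 2094\right) - 7536 = -2173 - 7536 = -9709$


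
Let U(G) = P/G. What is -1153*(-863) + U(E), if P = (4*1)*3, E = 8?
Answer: 1990081/2 ≈ 9.9504e+5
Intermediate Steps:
P = 12 (P = 4*3 = 12)
U(G) = 12/G
-1153*(-863) + U(E) = -1153*(-863) + 12/8 = 995039 + 12*(1/8) = 995039 + 3/2 = 1990081/2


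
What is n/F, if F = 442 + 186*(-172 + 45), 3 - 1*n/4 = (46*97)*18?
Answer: 4227/305 ≈ 13.859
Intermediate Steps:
n = -321252 (n = 12 - 4*46*97*18 = 12 - 17848*18 = 12 - 4*80316 = 12 - 321264 = -321252)
F = -23180 (F = 442 + 186*(-127) = 442 - 23622 = -23180)
n/F = -321252/(-23180) = -321252*(-1/23180) = 4227/305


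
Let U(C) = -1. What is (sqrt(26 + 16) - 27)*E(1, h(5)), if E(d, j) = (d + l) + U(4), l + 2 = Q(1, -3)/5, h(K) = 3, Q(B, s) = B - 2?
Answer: 297/5 - 11*sqrt(42)/5 ≈ 45.142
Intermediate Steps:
Q(B, s) = -2 + B
l = -11/5 (l = -2 + (-2 + 1)/5 = -2 - 1*1/5 = -2 - 1/5 = -11/5 ≈ -2.2000)
E(d, j) = -16/5 + d (E(d, j) = (d - 11/5) - 1 = (-11/5 + d) - 1 = -16/5 + d)
(sqrt(26 + 16) - 27)*E(1, h(5)) = (sqrt(26 + 16) - 27)*(-16/5 + 1) = (sqrt(42) - 27)*(-11/5) = (-27 + sqrt(42))*(-11/5) = 297/5 - 11*sqrt(42)/5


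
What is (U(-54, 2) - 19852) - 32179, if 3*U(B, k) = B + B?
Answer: -52067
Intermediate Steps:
U(B, k) = 2*B/3 (U(B, k) = (B + B)/3 = (2*B)/3 = 2*B/3)
(U(-54, 2) - 19852) - 32179 = ((⅔)*(-54) - 19852) - 32179 = (-36 - 19852) - 32179 = -19888 - 32179 = -52067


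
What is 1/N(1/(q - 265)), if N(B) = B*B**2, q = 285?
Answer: 8000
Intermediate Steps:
N(B) = B**3
1/N(1/(q - 265)) = 1/((1/(285 - 265))**3) = 1/((1/20)**3) = 1/(1/8000) = 8000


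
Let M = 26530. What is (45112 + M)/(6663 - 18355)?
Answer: -35821/5846 ≈ -6.1274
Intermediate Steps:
(45112 + M)/(6663 - 18355) = (45112 + 26530)/(6663 - 18355) = 71642/(-11692) = 71642*(-1/11692) = -35821/5846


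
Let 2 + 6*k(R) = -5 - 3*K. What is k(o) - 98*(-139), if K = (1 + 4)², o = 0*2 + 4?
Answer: 40825/3 ≈ 13608.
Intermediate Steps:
o = 4 (o = 0 + 4 = 4)
K = 25 (K = 5² = 25)
k(R) = -41/3 (k(R) = -⅓ + (-5 - 3*25)/6 = -⅓ + (-5 - 75)/6 = -⅓ + (⅙)*(-80) = -⅓ - 40/3 = -41/3)
k(o) - 98*(-139) = -41/3 - 98*(-139) = -41/3 + 13622 = 40825/3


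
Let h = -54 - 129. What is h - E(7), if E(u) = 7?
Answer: -190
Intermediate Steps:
h = -183
h - E(7) = -183 - 1*7 = -183 - 7 = -190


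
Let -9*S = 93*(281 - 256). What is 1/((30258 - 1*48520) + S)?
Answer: -3/55561 ≈ -5.3995e-5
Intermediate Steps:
S = -775/3 (S = -31*(281 - 256)/3 = -31*25/3 = -⅑*2325 = -775/3 ≈ -258.33)
1/((30258 - 1*48520) + S) = 1/((30258 - 1*48520) - 775/3) = 1/((30258 - 48520) - 775/3) = 1/(-18262 - 775/3) = 1/(-55561/3) = -3/55561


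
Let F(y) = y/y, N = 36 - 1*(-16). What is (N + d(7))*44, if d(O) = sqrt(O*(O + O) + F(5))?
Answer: 2288 + 132*sqrt(11) ≈ 2725.8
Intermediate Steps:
N = 52 (N = 36 + 16 = 52)
F(y) = 1
d(O) = sqrt(1 + 2*O**2) (d(O) = sqrt(O*(O + O) + 1) = sqrt(O*(2*O) + 1) = sqrt(2*O**2 + 1) = sqrt(1 + 2*O**2))
(N + d(7))*44 = (52 + sqrt(1 + 2*7**2))*44 = (52 + sqrt(1 + 2*49))*44 = (52 + sqrt(1 + 98))*44 = (52 + sqrt(99))*44 = (52 + 3*sqrt(11))*44 = 2288 + 132*sqrt(11)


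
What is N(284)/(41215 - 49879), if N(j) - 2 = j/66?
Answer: -26/35739 ≈ -0.00072750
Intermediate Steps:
N(j) = 2 + j/66
N(284)/(41215 - 49879) = (2 + (1/66)*284)/(41215 - 49879) = (2 + 142/33)/(-8664) = (208/33)*(-1/8664) = -26/35739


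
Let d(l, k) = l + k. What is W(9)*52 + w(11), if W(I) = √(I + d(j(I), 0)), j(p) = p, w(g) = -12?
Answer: -12 + 156*√2 ≈ 208.62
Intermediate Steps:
d(l, k) = k + l
W(I) = √2*√I (W(I) = √(I + (0 + I)) = √(I + I) = √(2*I) = √2*√I)
W(9)*52 + w(11) = (√2*√9)*52 - 12 = (√2*3)*52 - 12 = (3*√2)*52 - 12 = 156*√2 - 12 = -12 + 156*√2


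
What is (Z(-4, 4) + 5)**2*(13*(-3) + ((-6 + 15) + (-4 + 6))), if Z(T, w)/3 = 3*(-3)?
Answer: -13552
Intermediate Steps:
Z(T, w) = -27 (Z(T, w) = 3*(3*(-3)) = 3*(-9) = -27)
(Z(-4, 4) + 5)**2*(13*(-3) + ((-6 + 15) + (-4 + 6))) = (-27 + 5)**2*(13*(-3) + ((-6 + 15) + (-4 + 6))) = (-22)**2*(-39 + (9 + 2)) = 484*(-39 + 11) = 484*(-28) = -13552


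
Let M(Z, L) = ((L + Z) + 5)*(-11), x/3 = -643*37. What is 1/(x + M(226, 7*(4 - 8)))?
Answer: -1/73606 ≈ -1.3586e-5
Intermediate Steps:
x = -71373 (x = 3*(-643*37) = 3*(-23791) = -71373)
M(Z, L) = -55 - 11*L - 11*Z (M(Z, L) = (5 + L + Z)*(-11) = -55 - 11*L - 11*Z)
1/(x + M(226, 7*(4 - 8))) = 1/(-71373 + (-55 - 77*(4 - 8) - 11*226)) = 1/(-71373 + (-55 - 77*(-4) - 2486)) = 1/(-71373 + (-55 - 11*(-28) - 2486)) = 1/(-71373 + (-55 + 308 - 2486)) = 1/(-71373 - 2233) = 1/(-73606) = -1/73606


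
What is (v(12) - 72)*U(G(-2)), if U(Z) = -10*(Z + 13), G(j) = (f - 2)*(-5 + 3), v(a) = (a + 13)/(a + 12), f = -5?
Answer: 76635/4 ≈ 19159.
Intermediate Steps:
v(a) = (13 + a)/(12 + a)
G(j) = 14 (G(j) = (-5 - 2)*(-5 + 3) = -7*(-2) = 14)
U(Z) = -130 - 10*Z (U(Z) = -10*(13 + Z) = -130 - 10*Z)
(v(12) - 72)*U(G(-2)) = ((13 + 12)/(12 + 12) - 72)*(-130 - 10*14) = (25/24 - 72)*(-130 - 140) = ((1/24)*25 - 72)*(-270) = (25/24 - 72)*(-270) = -1703/24*(-270) = 76635/4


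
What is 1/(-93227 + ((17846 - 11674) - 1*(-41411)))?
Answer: -1/45644 ≈ -2.1909e-5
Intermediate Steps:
1/(-93227 + ((17846 - 11674) - 1*(-41411))) = 1/(-93227 + (6172 + 41411)) = 1/(-93227 + 47583) = 1/(-45644) = -1/45644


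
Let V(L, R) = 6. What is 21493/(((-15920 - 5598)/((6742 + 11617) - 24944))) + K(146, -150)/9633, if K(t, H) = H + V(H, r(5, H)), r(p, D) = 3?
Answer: 454456308591/69094298 ≈ 6577.3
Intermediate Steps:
K(t, H) = 6 + H (K(t, H) = H + 6 = 6 + H)
21493/(((-15920 - 5598)/((6742 + 11617) - 24944))) + K(146, -150)/9633 = 21493/(((-15920 - 5598)/((6742 + 11617) - 24944))) + (6 - 150)/9633 = 21493/((-21518/(18359 - 24944))) - 144*1/9633 = 21493/((-21518/(-6585))) - 48/3211 = 21493/((-21518*(-1/6585))) - 48/3211 = 21493/(21518/6585) - 48/3211 = 21493*(6585/21518) - 48/3211 = 141531405/21518 - 48/3211 = 454456308591/69094298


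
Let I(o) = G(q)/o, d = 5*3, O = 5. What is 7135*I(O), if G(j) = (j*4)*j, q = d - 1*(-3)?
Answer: 1849392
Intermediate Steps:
d = 15
q = 18 (q = 15 - 1*(-3) = 15 + 3 = 18)
G(j) = 4*j² (G(j) = (4*j)*j = 4*j²)
I(o) = 1296/o (I(o) = (4*18²)/o = (4*324)/o = 1296/o)
7135*I(O) = 7135*(1296/5) = 1849392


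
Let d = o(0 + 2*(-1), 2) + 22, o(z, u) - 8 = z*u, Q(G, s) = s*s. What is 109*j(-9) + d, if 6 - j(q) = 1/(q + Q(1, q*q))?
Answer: 4455251/6552 ≈ 679.98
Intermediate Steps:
Q(G, s) = s²
j(q) = 6 - 1/(q + q⁴) (j(q) = 6 - 1/(q + (q*q)²) = 6 - 1/(q + (q²)²) = 6 - 1/(q + q⁴))
o(z, u) = 8 + u*z (o(z, u) = 8 + z*u = 8 + u*z)
d = 26 (d = (8 + 2*(0 + 2*(-1))) + 22 = (8 + 2*(0 - 2)) + 22 = (8 + 2*(-2)) + 22 = (8 - 4) + 22 = 4 + 22 = 26)
109*j(-9) + d = 109*((-1 + 6*(-9) + 6*(-9)⁴)/(-9 + (-9)⁴)) + 26 = 109*((-1 - 54 + 6*6561)/(-9 + 6561)) + 26 = 109*((-1 - 54 + 39366)/6552) + 26 = 109*((1/6552)*39311) + 26 = 109*(39311/6552) + 26 = 4284899/6552 + 26 = 4455251/6552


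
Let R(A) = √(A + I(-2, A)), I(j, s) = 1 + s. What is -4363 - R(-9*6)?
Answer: -4363 - I*√107 ≈ -4363.0 - 10.344*I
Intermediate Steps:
R(A) = √(1 + 2*A) (R(A) = √(A + (1 + A)) = √(1 + 2*A))
-4363 - R(-9*6) = -4363 - √(1 + 2*(-9*6)) = -4363 - √(1 + 2*(-54)) = -4363 - √(1 - 108) = -4363 - √(-107) = -4363 - I*√107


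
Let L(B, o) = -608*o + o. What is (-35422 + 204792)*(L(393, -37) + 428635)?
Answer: 76401790780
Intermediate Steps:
L(B, o) = -607*o
(-35422 + 204792)*(L(393, -37) + 428635) = (-35422 + 204792)*(-607*(-37) + 428635) = 169370*(22459 + 428635) = 169370*451094 = 76401790780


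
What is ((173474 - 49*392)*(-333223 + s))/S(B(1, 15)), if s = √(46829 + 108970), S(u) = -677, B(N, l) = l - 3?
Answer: 51404979318/677 - 462798*√17311/677 ≈ 7.5841e+7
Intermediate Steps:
B(N, l) = -3 + l
s = 3*√17311 (s = √155799 = 3*√17311 ≈ 394.71)
((173474 - 49*392)*(-333223 + s))/S(B(1, 15)) = ((173474 - 49*392)*(-333223 + 3*√17311))/(-677) = ((173474 - 19208)*(-333223 + 3*√17311))*(-1/677) = (154266*(-333223 + 3*√17311))*(-1/677) = (-51404979318 + 462798*√17311)*(-1/677) = 51404979318/677 - 462798*√17311/677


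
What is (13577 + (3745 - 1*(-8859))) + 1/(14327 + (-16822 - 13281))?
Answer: 413031455/15776 ≈ 26181.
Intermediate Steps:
(13577 + (3745 - 1*(-8859))) + 1/(14327 + (-16822 - 13281)) = (13577 + (3745 + 8859)) + 1/(14327 - 30103) = (13577 + 12604) + 1/(-15776) = 26181 - 1/15776 = 413031455/15776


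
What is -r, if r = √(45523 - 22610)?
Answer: -√22913 ≈ -151.37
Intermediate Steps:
r = √22913 ≈ 151.37
-r = -√22913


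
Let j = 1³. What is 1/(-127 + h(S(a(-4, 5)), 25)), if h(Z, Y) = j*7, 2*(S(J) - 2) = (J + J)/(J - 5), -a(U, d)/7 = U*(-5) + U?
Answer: -1/120 ≈ -0.0083333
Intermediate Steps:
j = 1
a(U, d) = 28*U (a(U, d) = -7*(U*(-5) + U) = -7*(-5*U + U) = -(-28)*U = 28*U)
S(J) = 2 + J/(-5 + J) (S(J) = 2 + ((J + J)/(J - 5))/2 = 2 + ((2*J)/(-5 + J))/2 = 2 + (2*J/(-5 + J))/2 = 2 + J/(-5 + J))
h(Z, Y) = 7 (h(Z, Y) = 1*7 = 7)
1/(-127 + h(S(a(-4, 5)), 25)) = 1/(-127 + 7) = 1/(-120) = -1/120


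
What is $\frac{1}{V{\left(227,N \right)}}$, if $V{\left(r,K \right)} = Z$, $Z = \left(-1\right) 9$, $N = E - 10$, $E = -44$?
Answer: $- \frac{1}{9} \approx -0.11111$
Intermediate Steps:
$N = -54$ ($N = -44 - 10 = -54$)
$Z = -9$
$V{\left(r,K \right)} = -9$
$\frac{1}{V{\left(227,N \right)}} = \frac{1}{-9} = - \frac{1}{9}$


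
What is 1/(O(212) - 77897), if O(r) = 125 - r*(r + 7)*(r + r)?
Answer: -1/19763244 ≈ -5.0599e-8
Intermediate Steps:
O(r) = 125 - 2*r²*(7 + r) (O(r) = 125 - r*(7 + r)*2*r = 125 - 2*r²*(7 + r))
1/(O(212) - 77897) = 1/((125 - 14*212² - 2*212³) - 77897) = 1/((125 - 14*44944 - 2*9528128) - 77897) = 1/((125 - 629216 - 19056256) - 77897) = 1/(-19685347 - 77897) = 1/(-19763244) = -1/19763244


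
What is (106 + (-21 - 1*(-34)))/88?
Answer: 119/88 ≈ 1.3523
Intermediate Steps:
(106 + (-21 - 1*(-34)))/88 = (106 + (-21 + 34))*(1/88) = (106 + 13)*(1/88) = 119*(1/88) = 119/88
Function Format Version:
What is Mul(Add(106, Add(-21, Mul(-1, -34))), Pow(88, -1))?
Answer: Rational(119, 88) ≈ 1.3523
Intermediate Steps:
Mul(Add(106, Add(-21, Mul(-1, -34))), Pow(88, -1)) = Mul(Add(106, Add(-21, 34)), Rational(1, 88)) = Mul(Add(106, 13), Rational(1, 88)) = Mul(119, Rational(1, 88)) = Rational(119, 88)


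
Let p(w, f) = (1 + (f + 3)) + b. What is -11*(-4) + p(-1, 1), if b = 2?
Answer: 51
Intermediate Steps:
p(w, f) = 6 + f (p(w, f) = (1 + (f + 3)) + 2 = (1 + (3 + f)) + 2 = (4 + f) + 2 = 6 + f)
-11*(-4) + p(-1, 1) = -11*(-4) + (6 + 1) = 44 + 7 = 51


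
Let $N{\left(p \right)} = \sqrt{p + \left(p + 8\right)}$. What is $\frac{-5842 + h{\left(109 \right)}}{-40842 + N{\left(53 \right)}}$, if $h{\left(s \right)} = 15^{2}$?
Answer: $\frac{38234919}{278011475} + \frac{5617 \sqrt{114}}{1668068850} \approx 0.13757$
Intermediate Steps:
$h{\left(s \right)} = 225$
$N{\left(p \right)} = \sqrt{8 + 2 p}$ ($N{\left(p \right)} = \sqrt{p + \left(8 + p\right)} = \sqrt{8 + 2 p}$)
$\frac{-5842 + h{\left(109 \right)}}{-40842 + N{\left(53 \right)}} = \frac{-5842 + 225}{-40842 + \sqrt{8 + 2 \cdot 53}} = - \frac{5617}{-40842 + \sqrt{8 + 106}} = - \frac{5617}{-40842 + \sqrt{114}}$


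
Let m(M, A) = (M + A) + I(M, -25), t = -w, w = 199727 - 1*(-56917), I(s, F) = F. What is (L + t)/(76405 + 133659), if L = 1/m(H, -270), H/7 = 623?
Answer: -1043514503/854120224 ≈ -1.2217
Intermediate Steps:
w = 256644 (w = 199727 + 56917 = 256644)
H = 4361 (H = 7*623 = 4361)
t = -256644 (t = -1*256644 = -256644)
m(M, A) = -25 + A + M (m(M, A) = (M + A) - 25 = (A + M) - 25 = -25 + A + M)
L = 1/4066 (L = 1/(-25 - 270 + 4361) = 1/4066 ≈ 0.00024594)
(L + t)/(76405 + 133659) = (1/4066 - 256644)/(76405 + 133659) = -1043514503/4066/210064 = -1043514503/4066*1/210064 = -1043514503/854120224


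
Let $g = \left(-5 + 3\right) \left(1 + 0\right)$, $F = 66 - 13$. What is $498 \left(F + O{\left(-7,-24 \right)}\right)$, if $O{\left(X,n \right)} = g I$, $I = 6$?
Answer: $20418$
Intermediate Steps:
$F = 53$ ($F = 66 - 13 = 53$)
$g = -2$ ($g = \left(-2\right) 1 = -2$)
$O{\left(X,n \right)} = -12$ ($O{\left(X,n \right)} = \left(-2\right) 6 = -12$)
$498 \left(F + O{\left(-7,-24 \right)}\right) = 498 \left(53 - 12\right) = 498 \cdot 41 = 20418$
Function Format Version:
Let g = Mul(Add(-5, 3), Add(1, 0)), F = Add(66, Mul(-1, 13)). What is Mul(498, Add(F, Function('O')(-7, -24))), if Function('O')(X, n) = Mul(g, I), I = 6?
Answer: 20418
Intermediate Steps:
F = 53 (F = Add(66, -13) = 53)
g = -2 (g = Mul(-2, 1) = -2)
Function('O')(X, n) = -12 (Function('O')(X, n) = Mul(-2, 6) = -12)
Mul(498, Add(F, Function('O')(-7, -24))) = Mul(498, Add(53, -12)) = Mul(498, 41) = 20418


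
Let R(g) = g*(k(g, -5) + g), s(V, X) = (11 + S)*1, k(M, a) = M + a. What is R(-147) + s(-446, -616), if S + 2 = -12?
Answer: 43950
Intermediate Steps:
S = -14 (S = -2 - 12 = -14)
s(V, X) = -3 (s(V, X) = (11 - 14)*1 = -3*1 = -3)
R(g) = g*(-5 + 2*g) (R(g) = g*((g - 5) + g) = g*((-5 + g) + g) = g*(-5 + 2*g))
R(-147) + s(-446, -616) = -147*(-5 + 2*(-147)) - 3 = -147*(-5 - 294) - 3 = -147*(-299) - 3 = 43953 - 3 = 43950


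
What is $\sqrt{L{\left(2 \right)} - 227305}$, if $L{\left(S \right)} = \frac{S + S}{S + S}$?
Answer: $6 i \sqrt{6314} \approx 476.76 i$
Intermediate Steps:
$L{\left(S \right)} = 1$ ($L{\left(S \right)} = \frac{2 S}{2 S} = 2 S \frac{1}{2 S} = 1$)
$\sqrt{L{\left(2 \right)} - 227305} = \sqrt{1 - 227305} = \sqrt{-227304} = 6 i \sqrt{6314}$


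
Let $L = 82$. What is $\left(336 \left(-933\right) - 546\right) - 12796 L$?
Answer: $-1363306$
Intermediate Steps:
$\left(336 \left(-933\right) - 546\right) - 12796 L = \left(336 \left(-933\right) - 546\right) - 12796 \cdot 82 = \left(-313488 - 546\right) - 1049272 = -314034 - 1049272 = -1363306$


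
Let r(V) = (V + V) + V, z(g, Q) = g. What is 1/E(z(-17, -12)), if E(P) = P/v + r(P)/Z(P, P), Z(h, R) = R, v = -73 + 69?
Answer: 4/29 ≈ 0.13793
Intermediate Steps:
v = -4
r(V) = 3*V (r(V) = 2*V + V = 3*V)
E(P) = 3 - P/4 (E(P) = P/(-4) + (3*P)/P = P*(-¼) + 3 = -P/4 + 3 = 3 - P/4)
1/E(z(-17, -12)) = 1/(3 - ¼*(-17)) = 1/(3 + 17/4) = 1/(29/4) = 4/29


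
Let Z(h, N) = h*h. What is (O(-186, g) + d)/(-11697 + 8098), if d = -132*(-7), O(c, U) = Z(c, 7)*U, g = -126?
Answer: 4358172/3599 ≈ 1210.9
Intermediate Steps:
Z(h, N) = h²
O(c, U) = U*c² (O(c, U) = c²*U = U*c²)
d = 924
(O(-186, g) + d)/(-11697 + 8098) = (-126*(-186)² + 924)/(-11697 + 8098) = (-126*34596 + 924)/(-3599) = (-4359096 + 924)*(-1/3599) = -4358172*(-1/3599) = 4358172/3599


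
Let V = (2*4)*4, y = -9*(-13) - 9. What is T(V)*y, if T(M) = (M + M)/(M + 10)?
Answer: 1152/7 ≈ 164.57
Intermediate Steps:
y = 108 (y = 117 - 9 = 108)
V = 32 (V = 8*4 = 32)
T(M) = 2*M/(10 + M) (T(M) = (2*M)/(10 + M) = 2*M/(10 + M))
T(V)*y = (2*32/(10 + 32))*108 = (2*32/42)*108 = (2*32*(1/42))*108 = (32/21)*108 = 1152/7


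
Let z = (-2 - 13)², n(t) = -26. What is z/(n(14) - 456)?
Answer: -225/482 ≈ -0.46680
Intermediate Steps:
z = 225 (z = (-15)² = 225)
z/(n(14) - 456) = 225/(-26 - 456) = 225/(-482) = -1/482*225 = -225/482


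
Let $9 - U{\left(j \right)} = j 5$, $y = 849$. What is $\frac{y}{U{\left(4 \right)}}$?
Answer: $- \frac{849}{11} \approx -77.182$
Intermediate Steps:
$U{\left(j \right)} = 9 - 5 j$ ($U{\left(j \right)} = 9 - j 5 = 9 - 5 j$)
$\frac{y}{U{\left(4 \right)}} = \frac{849}{9 - 20} = \frac{849}{-11} = 849 \left(- \frac{1}{11}\right) = - \frac{849}{11}$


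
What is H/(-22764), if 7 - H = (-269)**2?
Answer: 12059/3794 ≈ 3.1784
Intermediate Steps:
H = -72354 (H = 7 - 1*(-269)**2 = 7 - 1*72361 = 7 - 72361 = -72354)
H/(-22764) = -72354/(-22764) = -72354*(-1/22764) = 12059/3794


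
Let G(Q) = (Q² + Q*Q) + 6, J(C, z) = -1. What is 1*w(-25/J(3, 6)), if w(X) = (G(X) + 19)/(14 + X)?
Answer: 425/13 ≈ 32.692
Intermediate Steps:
G(Q) = 6 + 2*Q² (G(Q) = (Q² + Q²) + 6 = 2*Q² + 6 = 6 + 2*Q²)
w(X) = (25 + 2*X²)/(14 + X) (w(X) = ((6 + 2*X²) + 19)/(14 + X) = (25 + 2*X²)/(14 + X))
1*w(-25/J(3, 6)) = 1*((25 + 2*(-25/(-1))²)/(14 - 25/(-1))) = 1*((25 + 2*(-25*(-1))²)/(14 - 25*(-1))) = 1*((25 + 2*25²)/(14 + 25)) = 1*((25 + 2*625)/39) = 1*((25 + 1250)/39) = 1*((1/39)*1275) = 1*(425/13) = 425/13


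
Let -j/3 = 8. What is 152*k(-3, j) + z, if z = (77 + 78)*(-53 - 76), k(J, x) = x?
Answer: -23643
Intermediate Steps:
j = -24 (j = -3*8 = -24)
z = -19995 (z = 155*(-129) = -19995)
152*k(-3, j) + z = 152*(-24) - 19995 = -3648 - 19995 = -23643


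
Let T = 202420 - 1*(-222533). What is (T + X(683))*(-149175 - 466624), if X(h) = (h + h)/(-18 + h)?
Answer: -174021786758689/665 ≈ -2.6169e+11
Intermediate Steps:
T = 424953 (T = 202420 + 222533 = 424953)
X(h) = 2*h/(-18 + h) (X(h) = (2*h)/(-18 + h) = 2*h/(-18 + h))
(T + X(683))*(-149175 - 466624) = (424953 + 2*683/(-18 + 683))*(-149175 - 466624) = (424953 + 2*683/665)*(-615799) = (424953 + 2*683*(1/665))*(-615799) = (424953 + 1366/665)*(-615799) = (282595111/665)*(-615799) = -174021786758689/665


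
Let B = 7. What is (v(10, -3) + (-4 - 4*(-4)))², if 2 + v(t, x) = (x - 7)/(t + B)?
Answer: 25600/289 ≈ 88.581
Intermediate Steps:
v(t, x) = -2 + (-7 + x)/(7 + t) (v(t, x) = -2 + (x - 7)/(t + 7) = -2 + (-7 + x)/(7 + t))
(v(10, -3) + (-4 - 4*(-4)))² = ((-21 - 3 - 2*10)/(7 + 10) + (-4 - 4*(-4)))² = ((-21 - 3 - 20)/17 + (-4 + 16))² = ((1/17)*(-44) + 12)² = (-44/17 + 12)² = (160/17)² = 25600/289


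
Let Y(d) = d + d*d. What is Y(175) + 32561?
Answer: 63361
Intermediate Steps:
Y(d) = d + d²
Y(175) + 32561 = 175*(1 + 175) + 32561 = 175*176 + 32561 = 30800 + 32561 = 63361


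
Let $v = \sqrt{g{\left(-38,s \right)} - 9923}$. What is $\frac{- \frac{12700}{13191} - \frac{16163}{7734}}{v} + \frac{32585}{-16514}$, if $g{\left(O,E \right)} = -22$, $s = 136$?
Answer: $- \frac{32585}{16514} + \frac{103809311 i \sqrt{1105}}{112731209370} \approx -1.9732 + 0.030611 i$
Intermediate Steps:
$v = 3 i \sqrt{1105}$ ($v = \sqrt{-22 - 9923} = \sqrt{-9945} = 3 i \sqrt{1105} \approx 99.725 i$)
$\frac{- \frac{12700}{13191} - \frac{16163}{7734}}{v} + \frac{32585}{-16514} = \frac{- \frac{12700}{13191} - \frac{16163}{7734}}{3 i \sqrt{1105}} + \frac{32585}{-16514} = \left(\left(-12700\right) \frac{1}{13191} - \frac{16163}{7734}\right) \left(- \frac{i \sqrt{1105}}{3315}\right) + 32585 \left(- \frac{1}{16514}\right) = \left(- \frac{12700}{13191} - \frac{16163}{7734}\right) \left(- \frac{i \sqrt{1105}}{3315}\right) - \frac{32585}{16514} = - \frac{103809311 \left(- \frac{i \sqrt{1105}}{3315}\right)}{34006398} - \frac{32585}{16514} = \frac{103809311 i \sqrt{1105}}{112731209370} - \frac{32585}{16514} = - \frac{32585}{16514} + \frac{103809311 i \sqrt{1105}}{112731209370}$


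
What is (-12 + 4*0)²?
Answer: 144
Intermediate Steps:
(-12 + 4*0)² = (-12 + 0)² = (-12)² = 144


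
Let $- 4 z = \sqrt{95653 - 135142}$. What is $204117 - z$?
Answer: $204117 + \frac{i \sqrt{39489}}{4} \approx 2.0412 \cdot 10^{5} + 49.68 i$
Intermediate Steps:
$z = - \frac{i \sqrt{39489}}{4}$ ($z = - \frac{\sqrt{95653 - 135142}}{4} = - \frac{\sqrt{-39489}}{4} = - \frac{i \sqrt{39489}}{4} \approx - 49.68 i$)
$204117 - z = 204117 - - \frac{i \sqrt{39489}}{4} = 204117 + \frac{i \sqrt{39489}}{4}$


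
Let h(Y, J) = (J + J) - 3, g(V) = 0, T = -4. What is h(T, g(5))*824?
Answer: -2472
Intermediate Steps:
h(Y, J) = -3 + 2*J (h(Y, J) = 2*J - 3 = -3 + 2*J)
h(T, g(5))*824 = (-3 + 2*0)*824 = (-3 + 0)*824 = -3*824 = -2472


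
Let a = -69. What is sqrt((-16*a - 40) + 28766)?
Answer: sqrt(29830) ≈ 172.71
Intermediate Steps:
sqrt((-16*a - 40) + 28766) = sqrt((-16*(-69) - 40) + 28766) = sqrt((1104 - 40) + 28766) = sqrt(1064 + 28766) = sqrt(29830)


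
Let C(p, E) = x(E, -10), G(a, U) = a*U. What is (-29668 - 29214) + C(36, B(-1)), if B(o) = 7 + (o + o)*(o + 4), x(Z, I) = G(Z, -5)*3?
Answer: -58897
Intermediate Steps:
G(a, U) = U*a
x(Z, I) = -15*Z (x(Z, I) = -5*Z*3 = -15*Z)
B(o) = 7 + 2*o*(4 + o) (B(o) = 7 + (2*o)*(4 + o) = 7 + 2*o*(4 + o))
C(p, E) = -15*E
(-29668 - 29214) + C(36, B(-1)) = (-29668 - 29214) - 15*(7 + 2*(-1)² + 8*(-1)) = -58882 - 15*(7 + 2*1 - 8) = -58882 - 15*(7 + 2 - 8) = -58882 - 15*1 = -58882 - 15 = -58897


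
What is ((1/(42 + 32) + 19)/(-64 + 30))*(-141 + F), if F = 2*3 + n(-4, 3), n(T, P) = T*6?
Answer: 223713/2516 ≈ 88.916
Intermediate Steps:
n(T, P) = 6*T
F = -18 (F = 2*3 + 6*(-4) = 6 - 24 = -18)
((1/(42 + 32) + 19)/(-64 + 30))*(-141 + F) = ((1/(42 + 32) + 19)/(-64 + 30))*(-141 - 18) = ((1/74 + 19)/(-34))*(-159) = ((1/74 + 19)*(-1/34))*(-159) = ((1407/74)*(-1/34))*(-159) = -1407/2516*(-159) = 223713/2516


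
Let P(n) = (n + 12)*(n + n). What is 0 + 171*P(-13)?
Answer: 4446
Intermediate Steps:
P(n) = 2*n*(12 + n) (P(n) = (12 + n)*(2*n) = 2*n*(12 + n))
0 + 171*P(-13) = 0 + 171*(2*(-13)*(12 - 13)) = 0 + 171*(2*(-13)*(-1)) = 0 + 171*26 = 0 + 4446 = 4446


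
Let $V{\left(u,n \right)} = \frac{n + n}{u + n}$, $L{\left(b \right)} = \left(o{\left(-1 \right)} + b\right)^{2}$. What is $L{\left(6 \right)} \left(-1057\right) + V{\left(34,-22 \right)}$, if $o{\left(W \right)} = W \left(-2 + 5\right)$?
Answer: $- \frac{28550}{3} \approx -9516.7$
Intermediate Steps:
$o{\left(W \right)} = 3 W$ ($o{\left(W \right)} = W 3 = 3 W$)
$L{\left(b \right)} = \left(-3 + b\right)^{2}$ ($L{\left(b \right)} = \left(3 \left(-1\right) + b\right)^{2} = \left(-3 + b\right)^{2}$)
$V{\left(u,n \right)} = \frac{2 n}{n + u}$
$L{\left(6 \right)} \left(-1057\right) + V{\left(34,-22 \right)} = \left(-3 + 6\right)^{2} \left(-1057\right) + 2 \left(-22\right) \frac{1}{-22 + 34} = 3^{2} \left(-1057\right) + 2 \left(-22\right) \frac{1}{12} = 9 \left(-1057\right) + 2 \left(-22\right) \frac{1}{12} = -9513 - \frac{11}{3} = - \frac{28550}{3}$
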